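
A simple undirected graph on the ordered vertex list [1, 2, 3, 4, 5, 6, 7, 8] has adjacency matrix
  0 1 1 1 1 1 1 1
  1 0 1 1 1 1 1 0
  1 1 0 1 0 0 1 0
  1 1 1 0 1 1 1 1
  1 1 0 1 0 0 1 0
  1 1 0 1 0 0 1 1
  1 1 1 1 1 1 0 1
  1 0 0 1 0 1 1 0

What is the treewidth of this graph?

4

A width-4 tree decomposition is:
Bags: B1 = {1, 2, 4, 6, 7}  B2 = {1, 4, 6, 7, 8}  B3 = {1, 2, 4, 5, 7}  B4 = {1, 2, 3, 4, 7}
Tree: B1–B2, B1–B3, B3–B4
The largest bag has 5 vertices, giving width 4; this decomposition certifies tw(G) ≤ 4. For the lower bound, the 5 vertices {1, 4, 6, 7, 8} are pairwise adjacent, and any tree decomposition puts a clique entirely inside one bag — forcing width ≥ 4. The upper and lower bounds meet at 4, so that is the treewidth.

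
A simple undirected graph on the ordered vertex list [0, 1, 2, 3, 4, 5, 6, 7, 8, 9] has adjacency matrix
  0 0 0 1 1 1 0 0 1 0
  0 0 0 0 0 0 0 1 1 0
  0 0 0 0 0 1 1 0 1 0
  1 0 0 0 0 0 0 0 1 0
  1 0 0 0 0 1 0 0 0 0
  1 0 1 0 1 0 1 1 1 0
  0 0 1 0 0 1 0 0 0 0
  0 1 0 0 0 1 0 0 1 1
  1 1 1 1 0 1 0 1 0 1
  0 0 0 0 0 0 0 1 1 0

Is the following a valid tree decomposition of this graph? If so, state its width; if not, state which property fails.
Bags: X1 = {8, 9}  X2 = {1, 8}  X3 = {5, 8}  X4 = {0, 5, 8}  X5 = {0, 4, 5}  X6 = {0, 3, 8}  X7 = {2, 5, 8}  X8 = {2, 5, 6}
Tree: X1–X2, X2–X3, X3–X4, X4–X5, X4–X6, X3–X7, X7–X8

A tree decomposition must satisfy three properties: every vertex lies in some bag; for every edge, both endpoints lie together in some bag; and for every vertex, the bags containing it form a connected subtree. Here vertex 7 appears in no bag, so the decomposition is invalid.

No — vertex 7 appears in no bag.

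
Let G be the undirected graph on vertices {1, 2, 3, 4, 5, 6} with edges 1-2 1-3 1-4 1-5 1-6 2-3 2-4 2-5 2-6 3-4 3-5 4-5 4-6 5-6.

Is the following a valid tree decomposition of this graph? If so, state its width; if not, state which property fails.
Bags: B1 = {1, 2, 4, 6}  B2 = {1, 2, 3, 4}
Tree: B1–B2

A tree decomposition must satisfy three properties: every vertex lies in some bag; for every edge, both endpoints lie together in some bag; and for every vertex, the bags containing it form a connected subtree. Here vertex 5 appears in no bag, so the decomposition is invalid.

No — vertex 5 appears in no bag.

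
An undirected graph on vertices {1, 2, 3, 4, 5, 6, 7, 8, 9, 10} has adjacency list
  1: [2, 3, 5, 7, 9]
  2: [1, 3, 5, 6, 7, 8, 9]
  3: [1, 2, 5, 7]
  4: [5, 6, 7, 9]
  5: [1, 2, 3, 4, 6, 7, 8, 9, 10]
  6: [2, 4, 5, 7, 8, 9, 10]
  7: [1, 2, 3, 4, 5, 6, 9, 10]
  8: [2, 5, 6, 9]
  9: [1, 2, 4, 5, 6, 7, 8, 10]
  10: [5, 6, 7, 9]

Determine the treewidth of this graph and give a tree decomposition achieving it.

The largest bag has 5 vertices, giving width 4; this decomposition certifies tw(G) ≤ 4. On the other hand G contains the 5-clique {2, 5, 6, 8, 9}. A clique must lie in a single bag of any decomposition, so no decomposition can have width below 4. Therefore the treewidth is 4.

Treewidth 4.
One optimal decomposition is:
Bags: B1 = {4, 5, 6, 7, 9}  B2 = {2, 5, 6, 7, 9}  B3 = {1, 2, 5, 7, 9}  B4 = {2, 5, 6, 8, 9}  B5 = {5, 6, 7, 9, 10}  B6 = {1, 2, 3, 5, 7}
Tree: B1–B2, B2–B3, B2–B4, B2–B5, B3–B6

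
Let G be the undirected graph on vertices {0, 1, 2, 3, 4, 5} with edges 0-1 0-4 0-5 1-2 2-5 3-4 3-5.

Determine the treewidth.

2

A width-2 tree decomposition is:
Bags: B1 = {1, 2, 5}  B2 = {0, 1, 5}  B3 = {0, 3, 5}  B4 = {0, 3, 4}
Tree: B1–B2, B2–B3, B3–B4
Every bag has size at most 3, so the width is 3 − 1 = 2 and tw(G) ≤ 2. For the lower bound, G contains the cycle 2–1–0–5–2, so G is not a forest; only forests have treewidth ≤ 1, hence tw(G) ≥ 2. Therefore the treewidth is 2.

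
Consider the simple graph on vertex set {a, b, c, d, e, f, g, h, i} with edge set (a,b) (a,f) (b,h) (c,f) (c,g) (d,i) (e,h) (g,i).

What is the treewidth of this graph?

A width-1 tree decomposition is:
Bags: B1 = {d, i}  B2 = {g, i}  B3 = {c, g}  B4 = {c, f}  B5 = {a, f}  B6 = {a, b}  B7 = {b, h}  B8 = {e, h}
Tree: B1–B2, B2–B3, B3–B4, B4–B5, B5–B6, B6–B7, B7–B8
Every bag has size at most 2, so the width is 2 − 1 = 1 and tw(G) ≤ 1. Any graph with an edge has treewidth ≥ 1, and G has the edge d–i. The upper and lower bounds meet at 1, so that is the treewidth.

1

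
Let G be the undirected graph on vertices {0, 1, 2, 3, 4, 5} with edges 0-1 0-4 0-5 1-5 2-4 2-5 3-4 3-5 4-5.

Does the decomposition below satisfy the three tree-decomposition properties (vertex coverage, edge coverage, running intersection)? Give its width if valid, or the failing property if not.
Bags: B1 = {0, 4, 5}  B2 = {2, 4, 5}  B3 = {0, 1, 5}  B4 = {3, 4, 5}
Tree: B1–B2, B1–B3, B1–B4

Yes; width 2.

Vertex coverage: the bags together contain {0, 1, 2, 3, 4, 5}, the full vertex set. Edge coverage: each edge of G has both endpoints in at least one bag. Running intersection: for every vertex, the bags containing it form a connected subtree. All three properties hold, so this is a valid tree decomposition of width max|bag| − 1 = 2, and hence tw(G) ≤ 2.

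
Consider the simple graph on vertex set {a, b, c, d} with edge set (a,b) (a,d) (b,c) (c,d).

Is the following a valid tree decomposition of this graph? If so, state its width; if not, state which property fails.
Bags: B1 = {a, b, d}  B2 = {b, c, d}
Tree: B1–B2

Yes; width 2.

Vertex coverage: the bags together contain {a, b, c, d}, the full vertex set. Edge coverage: each edge of G has both endpoints in at least one bag. Running intersection: for every vertex, the bags containing it form a connected subtree. All three properties hold, so this is a valid tree decomposition of width max|bag| − 1 = 2, and hence tw(G) ≤ 2.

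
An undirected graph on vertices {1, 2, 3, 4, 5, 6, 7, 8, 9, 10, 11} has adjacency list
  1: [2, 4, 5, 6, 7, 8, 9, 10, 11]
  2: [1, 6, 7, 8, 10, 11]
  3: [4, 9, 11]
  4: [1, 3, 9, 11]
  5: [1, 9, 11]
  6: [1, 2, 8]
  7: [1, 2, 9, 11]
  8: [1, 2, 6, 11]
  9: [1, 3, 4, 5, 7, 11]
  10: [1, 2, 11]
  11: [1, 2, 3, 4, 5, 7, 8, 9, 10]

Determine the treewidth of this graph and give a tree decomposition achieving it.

Each bag holds 4 vertices, so the decomposition has width 3, which upper-bounds the treewidth. On the other hand G contains the 4-clique {1, 4, 9, 11}. A clique must lie in a single bag of any decomposition, so no decomposition can have width below 3. Therefore the treewidth is 3.

Treewidth 3.
Bags: B1 = {1, 2, 8, 11}  B2 = {1, 2, 7, 11}  B3 = {1, 2, 6, 8}  B4 = {1, 7, 9, 11}  B5 = {1, 4, 9, 11}  B6 = {1, 5, 9, 11}  B7 = {3, 4, 9, 11}  B8 = {1, 2, 10, 11}
Tree: B1–B2, B1–B3, B2–B4, B4–B5, B5–B6, B5–B7, B1–B8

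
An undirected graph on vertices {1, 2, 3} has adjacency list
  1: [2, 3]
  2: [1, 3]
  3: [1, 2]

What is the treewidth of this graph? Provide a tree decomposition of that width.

A single bag containing all 3 vertices is trivially a valid decomposition of width 2. For the lower bound, the 3 vertices {1, 2, 3} are pairwise adjacent, and any tree decomposition puts a clique entirely inside one bag — forcing width ≥ 2. Combining the bounds, tw(G) = 2.

Treewidth 2.
Bags: B1 = {1, 2, 3}
Tree: (single bag)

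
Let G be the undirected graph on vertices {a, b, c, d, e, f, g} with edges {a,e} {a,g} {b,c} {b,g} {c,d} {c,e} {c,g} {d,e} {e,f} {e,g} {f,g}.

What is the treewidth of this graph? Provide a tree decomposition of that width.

Treewidth 2.
One such decomposition:
Bags: B1 = {c, e, g}  B2 = {a, e, g}  B3 = {c, d, e}  B4 = {e, f, g}  B5 = {b, c, g}
Tree: B1–B2, B1–B3, B2–B4, B1–B5

Each bag holds 3 vertices, so the decomposition has width 2, which upper-bounds the treewidth. Conversely, {c, d, e} is a clique of size 3, and the vertices of any clique must share a bag in every tree decomposition; so some bag has ≥ 3 vertices and tw(G) ≥ 2. Hence tw(G) = 2 exactly.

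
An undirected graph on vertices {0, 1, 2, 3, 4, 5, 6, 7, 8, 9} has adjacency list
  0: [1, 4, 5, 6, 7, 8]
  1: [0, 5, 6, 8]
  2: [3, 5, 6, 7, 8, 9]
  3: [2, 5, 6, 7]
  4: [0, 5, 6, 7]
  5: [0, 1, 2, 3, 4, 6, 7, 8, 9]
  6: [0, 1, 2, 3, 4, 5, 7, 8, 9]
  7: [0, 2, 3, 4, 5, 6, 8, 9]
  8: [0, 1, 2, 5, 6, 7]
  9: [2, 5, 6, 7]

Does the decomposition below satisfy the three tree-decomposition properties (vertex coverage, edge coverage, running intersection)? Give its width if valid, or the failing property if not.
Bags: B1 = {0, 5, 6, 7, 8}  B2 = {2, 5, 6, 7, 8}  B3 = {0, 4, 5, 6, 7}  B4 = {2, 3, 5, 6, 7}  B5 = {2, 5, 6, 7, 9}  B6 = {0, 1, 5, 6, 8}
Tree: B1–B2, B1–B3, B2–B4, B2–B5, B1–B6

Vertex coverage: the bags together contain {0, 1, 2, 3, 4, 5, 6, 7, 8, 9}, the full vertex set. Edge coverage: each edge of G has both endpoints in at least one bag. Running intersection: for every vertex, the bags containing it form a connected subtree. All three properties hold, so this is a valid tree decomposition of width max|bag| − 1 = 4, and hence tw(G) ≤ 4.

Yes; width 4.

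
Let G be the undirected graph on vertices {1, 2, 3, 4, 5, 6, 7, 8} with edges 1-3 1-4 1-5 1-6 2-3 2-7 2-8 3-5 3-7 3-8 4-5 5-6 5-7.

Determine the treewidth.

A width-2 tree decomposition is:
Bags: B1 = {1, 4, 5}  B2 = {1, 5, 6}  B3 = {1, 3, 5}  B4 = {3, 5, 7}  B5 = {2, 3, 7}  B6 = {2, 3, 8}
Tree: B1–B2, B1–B3, B3–B4, B4–B5, B5–B6
Each bag holds 3 vertices, so the decomposition has width 2, which upper-bounds the treewidth. On the other hand G contains the 3-clique {1, 3, 5}. A clique must lie in a single bag of any decomposition, so no decomposition can have width below 2. Therefore the treewidth is 2.

2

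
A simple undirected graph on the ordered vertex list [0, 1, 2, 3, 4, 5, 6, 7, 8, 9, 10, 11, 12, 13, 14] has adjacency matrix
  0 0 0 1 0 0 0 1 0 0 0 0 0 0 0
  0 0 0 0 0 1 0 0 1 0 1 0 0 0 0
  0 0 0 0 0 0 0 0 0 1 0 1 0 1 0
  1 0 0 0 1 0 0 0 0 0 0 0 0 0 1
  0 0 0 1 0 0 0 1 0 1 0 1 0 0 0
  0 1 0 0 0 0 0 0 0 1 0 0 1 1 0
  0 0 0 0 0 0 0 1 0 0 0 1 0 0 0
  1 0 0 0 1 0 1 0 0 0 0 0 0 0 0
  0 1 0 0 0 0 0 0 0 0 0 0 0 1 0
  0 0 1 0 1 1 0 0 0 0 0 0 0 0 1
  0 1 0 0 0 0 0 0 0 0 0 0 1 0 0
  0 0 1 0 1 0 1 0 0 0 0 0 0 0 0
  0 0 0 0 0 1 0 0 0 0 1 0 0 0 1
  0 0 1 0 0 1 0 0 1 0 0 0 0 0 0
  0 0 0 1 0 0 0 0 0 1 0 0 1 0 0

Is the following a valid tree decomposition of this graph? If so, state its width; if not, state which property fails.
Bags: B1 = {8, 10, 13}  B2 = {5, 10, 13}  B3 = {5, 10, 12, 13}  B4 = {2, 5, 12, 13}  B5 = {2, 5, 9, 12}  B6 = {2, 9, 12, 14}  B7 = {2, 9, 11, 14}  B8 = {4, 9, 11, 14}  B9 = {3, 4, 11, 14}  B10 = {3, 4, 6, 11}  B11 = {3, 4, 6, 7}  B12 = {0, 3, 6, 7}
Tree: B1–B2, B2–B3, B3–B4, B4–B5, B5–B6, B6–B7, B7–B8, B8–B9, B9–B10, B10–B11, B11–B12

A tree decomposition must satisfy three properties: every vertex lies in some bag; for every edge, both endpoints lie together in some bag; and for every vertex, the bags containing it form a connected subtree. Here vertex 1 appears in no bag, so the decomposition is invalid.

No — vertex 1 appears in no bag.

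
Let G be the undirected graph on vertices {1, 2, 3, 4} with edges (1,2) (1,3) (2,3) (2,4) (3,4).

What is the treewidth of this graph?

2

A width-2 tree decomposition is:
Bags: B1 = {1, 2, 3}  B2 = {2, 3, 4}
Tree: B1–B2
Every bag has size at most 3, so the width is 3 − 1 = 2 and tw(G) ≤ 2. On the other hand G contains the 3-clique {1, 2, 3}. A clique must lie in a single bag of any decomposition, so no decomposition can have width below 2. Therefore the treewidth is 2.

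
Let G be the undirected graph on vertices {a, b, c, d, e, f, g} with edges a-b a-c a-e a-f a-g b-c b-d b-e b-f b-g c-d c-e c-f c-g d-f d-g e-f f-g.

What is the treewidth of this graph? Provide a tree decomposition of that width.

Each bag holds 5 vertices, so the decomposition has width 4, which upper-bounds the treewidth. On the other hand G contains the 5-clique {b, c, d, f, g}. A clique must lie in a single bag of any decomposition, so no decomposition can have width below 4. Combining the bounds, tw(G) = 4.

Treewidth 4.
One optimal decomposition is:
Bags: B1 = {b, c, d, f, g}  B2 = {a, b, c, f, g}  B3 = {a, b, c, e, f}
Tree: B1–B2, B2–B3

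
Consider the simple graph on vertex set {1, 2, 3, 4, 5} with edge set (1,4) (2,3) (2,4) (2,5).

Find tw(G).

1

A width-1 tree decomposition is:
Bags: B1 = {2, 4}  B2 = {2, 5}  B3 = {2, 3}  B4 = {1, 4}
Tree: B1–B2, B1–B3, B1–B4
Every bag has size at most 2, so the width is 2 − 1 = 1 and tw(G) ≤ 1. Any graph with an edge has treewidth ≥ 1, and G has the edge 4–2. The upper and lower bounds meet at 1, so that is the treewidth.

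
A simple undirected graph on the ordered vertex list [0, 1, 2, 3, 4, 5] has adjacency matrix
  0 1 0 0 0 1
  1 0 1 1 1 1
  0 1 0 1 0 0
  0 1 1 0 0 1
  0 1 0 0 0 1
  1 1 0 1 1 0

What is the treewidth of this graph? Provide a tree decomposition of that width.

Each bag holds 3 vertices, so the decomposition has width 2, which upper-bounds the treewidth. Conversely, {1, 2, 3} is a clique of size 3, and the vertices of any clique must share a bag in every tree decomposition; so some bag has ≥ 3 vertices and tw(G) ≥ 2. Therefore the treewidth is 2.

Treewidth 2.
One optimal decomposition is:
Bags: B1 = {1, 3, 5}  B2 = {1, 2, 3}  B3 = {1, 4, 5}  B4 = {0, 1, 5}
Tree: B1–B2, B1–B3, B1–B4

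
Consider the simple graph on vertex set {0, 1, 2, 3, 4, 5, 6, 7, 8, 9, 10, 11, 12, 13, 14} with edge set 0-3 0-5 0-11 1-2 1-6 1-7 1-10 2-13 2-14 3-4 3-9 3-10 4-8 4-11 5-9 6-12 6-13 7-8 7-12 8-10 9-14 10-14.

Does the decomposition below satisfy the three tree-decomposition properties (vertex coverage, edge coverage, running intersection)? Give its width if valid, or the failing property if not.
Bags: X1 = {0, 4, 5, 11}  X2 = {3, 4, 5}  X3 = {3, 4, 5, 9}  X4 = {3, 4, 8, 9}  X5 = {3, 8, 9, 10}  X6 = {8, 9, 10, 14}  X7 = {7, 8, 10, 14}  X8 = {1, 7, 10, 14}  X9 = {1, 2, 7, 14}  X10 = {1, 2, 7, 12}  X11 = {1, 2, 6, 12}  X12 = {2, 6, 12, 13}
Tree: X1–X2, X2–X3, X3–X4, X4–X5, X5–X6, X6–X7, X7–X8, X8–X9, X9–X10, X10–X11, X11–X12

A tree decomposition must satisfy three properties: every vertex lies in some bag; for every edge, both endpoints lie together in some bag; and for every vertex, the bags containing it form a connected subtree. Here edge (0,3) lies in no bag, so the decomposition is invalid.

No — edge (0,3) lies in no bag.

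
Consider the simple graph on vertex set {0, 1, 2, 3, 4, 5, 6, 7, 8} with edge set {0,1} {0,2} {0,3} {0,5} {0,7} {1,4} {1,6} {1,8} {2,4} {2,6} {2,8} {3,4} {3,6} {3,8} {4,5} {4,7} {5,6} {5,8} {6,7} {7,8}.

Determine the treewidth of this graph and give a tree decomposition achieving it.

The largest bag has 5 vertices, giving width 4; this decomposition certifies tw(G) ≤ 4. For the lower bound: the 5 vertex sets {0,3}, {6,7}, {5,8}, {4}, {2} are disjoint, each induces a connected subgraph, and every pair is joined by at least one edge of G. Contracting each set to a single vertex therefore yields K_{5} as a minor, and since treewidth is minor-monotone, tw(G) ≥ tw(K_{5}) = 4. The upper and lower bounds meet at 4, so that is the treewidth.

Treewidth 4.
One optimal decomposition is:
Bags: B1 = {0, 3, 4, 6, 8}  B2 = {0, 4, 6, 7, 8}  B3 = {0, 4, 5, 6, 8}  B4 = {0, 2, 4, 6, 8}  B5 = {0, 1, 4, 6, 8}
Tree: B1–B2, B2–B3, B3–B4, B4–B5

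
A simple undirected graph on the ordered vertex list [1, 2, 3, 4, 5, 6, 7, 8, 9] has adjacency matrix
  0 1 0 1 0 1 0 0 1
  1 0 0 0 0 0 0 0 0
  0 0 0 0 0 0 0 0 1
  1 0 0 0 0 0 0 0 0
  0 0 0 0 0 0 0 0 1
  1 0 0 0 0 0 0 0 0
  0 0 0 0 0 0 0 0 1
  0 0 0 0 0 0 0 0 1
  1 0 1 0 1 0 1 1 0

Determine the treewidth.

1

A width-1 tree decomposition is:
Bags: B1 = {7, 9}  B2 = {5, 9}  B3 = {1, 9}  B4 = {8, 9}  B5 = {3, 9}  B6 = {1, 6}  B7 = {1, 4}  B8 = {1, 2}
Tree: B1–B2, B2–B3, B3–B4, B3–B5, B3–B6, B3–B7, B6–B8
Every bag has size at most 2, so the width is 2 − 1 = 1 and tw(G) ≤ 1. Since G has at least one edge (e.g. 9–7), it is not an edgeless graph, so tw(G) ≥ 1. Combining the bounds, tw(G) = 1.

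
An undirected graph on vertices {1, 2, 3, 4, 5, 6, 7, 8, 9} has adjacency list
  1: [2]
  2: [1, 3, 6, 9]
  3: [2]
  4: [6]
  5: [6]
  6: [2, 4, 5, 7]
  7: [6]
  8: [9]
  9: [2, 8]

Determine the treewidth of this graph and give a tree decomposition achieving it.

Treewidth 1.
One optimal decomposition is:
Bags: B1 = {5, 6}  B2 = {2, 6}  B3 = {2, 9}  B4 = {8, 9}  B5 = {2, 3}  B6 = {1, 2}  B7 = {4, 6}  B8 = {6, 7}
Tree: B1–B2, B2–B3, B3–B4, B2–B5, B3–B6, B1–B7, B2–B8

The largest bag has 2 vertices, giving width 1; this decomposition certifies tw(G) ≤ 1. Since G has at least one edge (e.g. 5–6), it is not an edgeless graph, so tw(G) ≥ 1. Therefore the treewidth is 1.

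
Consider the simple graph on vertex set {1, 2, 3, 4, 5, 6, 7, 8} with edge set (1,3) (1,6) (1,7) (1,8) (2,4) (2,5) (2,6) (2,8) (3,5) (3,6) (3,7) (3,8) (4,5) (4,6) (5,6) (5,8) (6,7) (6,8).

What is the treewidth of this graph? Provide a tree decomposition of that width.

Treewidth 3.
One such decomposition:
Bags: B1 = {3, 5, 6, 8}  B2 = {1, 3, 6, 8}  B3 = {2, 5, 6, 8}  B4 = {2, 4, 5, 6}  B5 = {1, 3, 6, 7}
Tree: B1–B2, B1–B3, B3–B4, B2–B5

Every bag has size at most 4, so the width is 4 − 1 = 3 and tw(G) ≤ 3. On the other hand G contains the 4-clique {2, 5, 6, 8}. A clique must lie in a single bag of any decomposition, so no decomposition can have width below 3. The upper and lower bounds meet at 3, so that is the treewidth.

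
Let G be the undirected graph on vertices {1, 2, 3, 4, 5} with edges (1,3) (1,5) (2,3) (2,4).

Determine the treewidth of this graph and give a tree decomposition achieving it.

The largest bag has 2 vertices, giving width 1; this decomposition certifies tw(G) ≤ 1. Since G has at least one edge (e.g. 5–1), it is not an edgeless graph, so tw(G) ≥ 1. Therefore the treewidth is 1.

Treewidth 1.
Bags: B1 = {1, 5}  B2 = {1, 3}  B3 = {2, 3}  B4 = {2, 4}
Tree: B1–B2, B2–B3, B3–B4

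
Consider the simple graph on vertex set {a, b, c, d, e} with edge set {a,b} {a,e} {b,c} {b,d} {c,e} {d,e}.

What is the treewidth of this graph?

A width-2 tree decomposition is:
Bags: B1 = {b, c, e}  B2 = {a, b, e}  B3 = {b, d, e}
Tree: B1–B2, B2–B3
Every bag has size at most 3, so the width is 3 − 1 = 2 and tw(G) ≤ 2. For the lower bound, G contains the cycle c–b–a–e–c, so G is not a forest; only forests have treewidth ≤ 1, hence tw(G) ≥ 2. Hence tw(G) = 2 exactly.

2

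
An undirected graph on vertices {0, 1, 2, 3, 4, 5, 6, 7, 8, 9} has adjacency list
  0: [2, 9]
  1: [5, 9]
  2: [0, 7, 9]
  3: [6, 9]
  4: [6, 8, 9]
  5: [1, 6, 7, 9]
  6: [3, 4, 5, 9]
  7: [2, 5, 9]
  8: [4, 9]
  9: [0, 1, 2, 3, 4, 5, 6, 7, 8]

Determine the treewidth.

2

A width-2 tree decomposition is:
Bags: B1 = {5, 6, 9}  B2 = {4, 6, 9}  B3 = {5, 7, 9}  B4 = {2, 7, 9}  B5 = {0, 2, 9}  B6 = {4, 8, 9}  B7 = {3, 6, 9}  B8 = {1, 5, 9}
Tree: B1–B2, B1–B3, B3–B4, B4–B5, B2–B6, B2–B7, B3–B8
Each bag holds 3 vertices, so the decomposition has width 2, which upper-bounds the treewidth. For the lower bound, the 3 vertices {0, 2, 9} are pairwise adjacent, and any tree decomposition puts a clique entirely inside one bag — forcing width ≥ 2. Hence tw(G) = 2 exactly.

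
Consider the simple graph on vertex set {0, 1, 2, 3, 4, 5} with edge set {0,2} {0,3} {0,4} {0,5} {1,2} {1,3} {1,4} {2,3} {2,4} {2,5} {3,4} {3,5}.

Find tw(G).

3

A width-3 tree decomposition is:
Bags: B1 = {0, 2, 3, 5}  B2 = {0, 2, 3, 4}  B3 = {1, 2, 3, 4}
Tree: B1–B2, B2–B3
Each bag holds 4 vertices, so the decomposition has width 3, which upper-bounds the treewidth. Conversely, {0, 2, 3, 4} is a clique of size 4, and the vertices of any clique must share a bag in every tree decomposition; so some bag has ≥ 4 vertices and tw(G) ≥ 3. Combining the bounds, tw(G) = 3.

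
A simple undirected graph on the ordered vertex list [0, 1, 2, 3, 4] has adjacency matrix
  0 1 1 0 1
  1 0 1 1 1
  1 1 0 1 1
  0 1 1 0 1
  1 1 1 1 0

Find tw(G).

A width-3 tree decomposition is:
Bags: B1 = {0, 1, 2, 4}  B2 = {1, 2, 3, 4}
Tree: B1–B2
The largest bag has 4 vertices, giving width 3; this decomposition certifies tw(G) ≤ 3. For the lower bound, the 4 vertices {0, 1, 2, 4} are pairwise adjacent, and any tree decomposition puts a clique entirely inside one bag — forcing width ≥ 3. Combining the bounds, tw(G) = 3.

3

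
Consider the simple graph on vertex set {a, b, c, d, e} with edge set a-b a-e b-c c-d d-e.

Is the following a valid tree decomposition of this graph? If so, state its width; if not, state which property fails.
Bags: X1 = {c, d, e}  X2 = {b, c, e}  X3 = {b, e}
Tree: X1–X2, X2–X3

A tree decomposition must satisfy three properties: every vertex lies in some bag; for every edge, both endpoints lie together in some bag; and for every vertex, the bags containing it form a connected subtree. Here vertex a appears in no bag, so the decomposition is invalid.

No — vertex a appears in no bag.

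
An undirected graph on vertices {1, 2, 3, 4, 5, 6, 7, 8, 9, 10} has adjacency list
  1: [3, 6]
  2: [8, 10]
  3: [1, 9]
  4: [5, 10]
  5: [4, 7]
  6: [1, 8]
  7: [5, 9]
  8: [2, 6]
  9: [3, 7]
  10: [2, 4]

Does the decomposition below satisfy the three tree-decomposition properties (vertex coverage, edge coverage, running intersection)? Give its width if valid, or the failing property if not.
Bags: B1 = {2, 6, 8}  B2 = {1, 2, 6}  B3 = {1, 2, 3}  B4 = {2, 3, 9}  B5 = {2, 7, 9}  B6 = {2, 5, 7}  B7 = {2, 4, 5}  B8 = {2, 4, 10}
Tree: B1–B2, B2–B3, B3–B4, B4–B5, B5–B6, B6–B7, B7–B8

Checking the three conditions: (i) the bags cover all of {1, 2, 3, 4, 5, 6, 7, 8, 9, 10}; (ii) for each edge, some bag contains both endpoints; (iii) the bags containing any fixed vertex form a subtree. All hold, so the decomposition is valid with width 3 − 1 = 2.

Yes; width 2.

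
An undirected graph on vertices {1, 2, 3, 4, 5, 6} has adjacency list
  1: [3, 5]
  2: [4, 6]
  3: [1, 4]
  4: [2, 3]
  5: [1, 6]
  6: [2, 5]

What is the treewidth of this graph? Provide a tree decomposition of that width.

Treewidth 2.
One optimal decomposition is:
Bags: B1 = {1, 3, 4}  B2 = {1, 2, 4}  B3 = {1, 2, 6}  B4 = {1, 5, 6}
Tree: B1–B2, B2–B3, B3–B4

Every bag has size at most 3, so the width is 3 − 1 = 2 and tw(G) ≤ 2. The edges 1–3–4–2–6–5–1 form a cycle, so G is not a tree and its treewidth is at least 2. Hence tw(G) = 2 exactly.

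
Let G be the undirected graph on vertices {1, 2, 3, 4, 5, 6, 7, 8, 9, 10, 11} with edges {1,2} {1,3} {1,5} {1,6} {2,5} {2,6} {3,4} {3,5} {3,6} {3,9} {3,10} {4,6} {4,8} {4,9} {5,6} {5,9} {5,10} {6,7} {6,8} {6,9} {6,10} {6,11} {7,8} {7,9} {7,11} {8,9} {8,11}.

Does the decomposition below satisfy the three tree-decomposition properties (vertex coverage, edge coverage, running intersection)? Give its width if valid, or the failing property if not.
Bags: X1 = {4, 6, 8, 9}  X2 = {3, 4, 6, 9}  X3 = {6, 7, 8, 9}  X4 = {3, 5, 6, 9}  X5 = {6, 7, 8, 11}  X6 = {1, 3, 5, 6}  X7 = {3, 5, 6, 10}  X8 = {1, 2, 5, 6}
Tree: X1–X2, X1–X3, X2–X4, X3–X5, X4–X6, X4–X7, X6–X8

Vertex coverage: the bags together contain {1, 2, 3, 4, 5, 6, 7, 8, 9, 10, 11}, the full vertex set. Edge coverage: each edge of G has both endpoints in at least one bag. Running intersection: for every vertex, the bags containing it form a connected subtree. All three properties hold, so this is a valid tree decomposition of width max|bag| − 1 = 3, and hence tw(G) ≤ 3.

Yes; width 3.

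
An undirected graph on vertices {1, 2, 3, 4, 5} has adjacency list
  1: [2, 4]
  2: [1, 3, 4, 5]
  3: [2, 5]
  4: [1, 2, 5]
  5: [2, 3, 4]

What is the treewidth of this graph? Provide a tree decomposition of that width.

Every bag has size at most 3, so the width is 3 − 1 = 2 and tw(G) ≤ 2. Conversely, {2, 3, 5} is a clique of size 3, and the vertices of any clique must share a bag in every tree decomposition; so some bag has ≥ 3 vertices and tw(G) ≥ 2. Hence tw(G) = 2 exactly.

Treewidth 2.
Bags: B1 = {2, 4, 5}  B2 = {2, 3, 5}  B3 = {1, 2, 4}
Tree: B1–B2, B1–B3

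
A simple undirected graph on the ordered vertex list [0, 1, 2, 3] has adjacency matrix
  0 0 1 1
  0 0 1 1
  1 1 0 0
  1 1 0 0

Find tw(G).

A width-2 tree decomposition is:
Bags: B1 = {0, 1, 3}  B2 = {0, 1, 2}
Tree: B1–B2
Every bag has size at most 3, so the width is 3 − 1 = 2 and tw(G) ≤ 2. The edges 0–3–1–2–0 form a cycle, so G is not a tree and its treewidth is at least 2. The upper and lower bounds meet at 2, so that is the treewidth.

2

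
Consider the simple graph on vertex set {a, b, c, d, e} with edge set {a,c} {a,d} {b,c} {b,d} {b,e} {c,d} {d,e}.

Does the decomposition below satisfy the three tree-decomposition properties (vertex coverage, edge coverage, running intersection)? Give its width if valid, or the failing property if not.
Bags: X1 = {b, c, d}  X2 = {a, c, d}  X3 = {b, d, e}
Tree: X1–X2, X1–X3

Every vertex of G appears in some bag (union = {a, b, c, d, e}); every edge is covered by a bag; and for each vertex v the set of bags containing v is connected in the bag tree. The decomposition is therefore valid. The largest bag has 3 vertices, so the width is 2.

Yes; width 2.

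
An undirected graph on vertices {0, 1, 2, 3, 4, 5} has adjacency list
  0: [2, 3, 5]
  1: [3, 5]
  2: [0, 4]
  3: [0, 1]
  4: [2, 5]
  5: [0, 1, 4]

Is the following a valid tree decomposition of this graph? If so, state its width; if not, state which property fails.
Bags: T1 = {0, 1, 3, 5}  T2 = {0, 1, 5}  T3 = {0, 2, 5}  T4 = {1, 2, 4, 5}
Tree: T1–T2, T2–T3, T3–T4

No — bags containing vertex 1 are not connected in the tree.

A tree decomposition must satisfy three properties: every vertex lies in some bag; for every edge, both endpoints lie together in some bag; and for every vertex, the bags containing it form a connected subtree. Here bags containing vertex 1 are not connected in the tree, so the decomposition is invalid.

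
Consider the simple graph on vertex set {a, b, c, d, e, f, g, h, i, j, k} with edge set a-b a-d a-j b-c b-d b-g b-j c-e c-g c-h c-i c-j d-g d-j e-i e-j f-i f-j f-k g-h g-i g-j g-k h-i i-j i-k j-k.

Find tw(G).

A width-3 tree decomposition is:
Bags: B1 = {c, g, i, j}  B2 = {c, e, i, j}  B3 = {c, g, h, i}  B4 = {g, i, j, k}  B5 = {b, c, g, j}  B6 = {f, i, j, k}  B7 = {b, d, g, j}  B8 = {a, b, d, j}
Tree: B1–B2, B1–B3, B1–B4, B1–B5, B4–B6, B5–B7, B7–B8
Every bag has size at most 4, so the width is 4 − 1 = 3 and tw(G) ≤ 3. On the other hand G contains the 4-clique {g, i, j, k}. A clique must lie in a single bag of any decomposition, so no decomposition can have width below 3. Combining the bounds, tw(G) = 3.

3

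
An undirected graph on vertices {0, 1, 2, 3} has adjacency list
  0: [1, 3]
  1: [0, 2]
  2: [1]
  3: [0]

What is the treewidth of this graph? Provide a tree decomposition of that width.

Treewidth 1.
Bags: B1 = {0, 1}  B2 = {0, 3}  B3 = {1, 2}
Tree: B1–B2, B1–B3

Each bag holds 2 vertices, so the decomposition has width 1, which upper-bounds the treewidth. Since G has at least one edge (e.g. 1–0), it is not an edgeless graph, so tw(G) ≥ 1. Therefore the treewidth is 1.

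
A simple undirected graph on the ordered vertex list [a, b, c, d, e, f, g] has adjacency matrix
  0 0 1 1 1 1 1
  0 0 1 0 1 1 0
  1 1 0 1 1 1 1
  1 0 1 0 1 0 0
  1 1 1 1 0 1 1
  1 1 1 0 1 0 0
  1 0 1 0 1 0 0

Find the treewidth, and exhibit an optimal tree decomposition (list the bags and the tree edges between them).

Treewidth 3.
One optimal decomposition is:
Bags: B1 = {b, c, e, f}  B2 = {a, c, e, f}  B3 = {a, c, d, e}  B4 = {a, c, e, g}
Tree: B1–B2, B2–B3, B3–B4

Each bag holds 4 vertices, so the decomposition has width 3, which upper-bounds the treewidth. Conversely, {a, c, d, e} is a clique of size 4, and the vertices of any clique must share a bag in every tree decomposition; so some bag has ≥ 4 vertices and tw(G) ≥ 3. Hence tw(G) = 3 exactly.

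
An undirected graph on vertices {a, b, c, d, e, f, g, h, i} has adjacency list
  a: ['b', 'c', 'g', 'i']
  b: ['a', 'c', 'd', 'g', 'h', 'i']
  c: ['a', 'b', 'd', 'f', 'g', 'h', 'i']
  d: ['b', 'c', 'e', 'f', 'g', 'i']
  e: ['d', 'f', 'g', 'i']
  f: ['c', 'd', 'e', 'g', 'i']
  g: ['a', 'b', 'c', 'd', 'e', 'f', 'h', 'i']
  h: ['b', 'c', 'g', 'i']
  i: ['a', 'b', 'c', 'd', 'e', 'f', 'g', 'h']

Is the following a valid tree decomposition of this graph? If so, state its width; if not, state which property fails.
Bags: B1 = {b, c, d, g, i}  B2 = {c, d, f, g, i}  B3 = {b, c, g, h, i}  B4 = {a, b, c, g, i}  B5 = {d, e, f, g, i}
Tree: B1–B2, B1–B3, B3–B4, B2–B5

Vertex coverage: the bags together contain {a, b, c, d, e, f, g, h, i}, the full vertex set. Edge coverage: each edge of G has both endpoints in at least one bag. Running intersection: for every vertex, the bags containing it form a connected subtree. All three properties hold, so this is a valid tree decomposition of width max|bag| − 1 = 4, and hence tw(G) ≤ 4.

Yes; width 4.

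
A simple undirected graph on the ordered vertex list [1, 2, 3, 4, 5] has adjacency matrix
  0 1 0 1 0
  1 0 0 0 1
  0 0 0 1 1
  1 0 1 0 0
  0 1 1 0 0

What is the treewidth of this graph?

A width-2 tree decomposition is:
Bags: B1 = {3, 4, 5}  B2 = {1, 4, 5}  B3 = {1, 2, 5}
Tree: B1–B2, B2–B3
The largest bag has 3 vertices, giving width 2; this decomposition certifies tw(G) ≤ 2. The edges 5–3–4–1–2–5 form a cycle, so G is not a tree and its treewidth is at least 2. Combining the bounds, tw(G) = 2.

2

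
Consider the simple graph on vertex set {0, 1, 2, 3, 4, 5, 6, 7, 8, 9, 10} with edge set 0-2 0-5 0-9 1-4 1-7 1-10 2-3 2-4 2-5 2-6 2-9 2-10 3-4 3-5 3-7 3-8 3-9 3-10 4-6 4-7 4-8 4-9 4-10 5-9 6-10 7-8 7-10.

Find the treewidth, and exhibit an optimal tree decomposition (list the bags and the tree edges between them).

Treewidth 3.
One optimal decomposition is:
Bags: B1 = {1, 4, 7, 10}  B2 = {3, 4, 7, 10}  B3 = {2, 3, 4, 10}  B4 = {2, 4, 6, 10}  B5 = {2, 3, 4, 9}  B6 = {3, 4, 7, 8}  B7 = {2, 3, 5, 9}  B8 = {0, 2, 5, 9}
Tree: B1–B2, B2–B3, B3–B4, B3–B5, B2–B6, B5–B7, B7–B8

Each bag holds 4 vertices, so the decomposition has width 3, which upper-bounds the treewidth. Conversely, {0, 2, 5, 9} is a clique of size 4, and the vertices of any clique must share a bag in every tree decomposition; so some bag has ≥ 4 vertices and tw(G) ≥ 3. Combining the bounds, tw(G) = 3.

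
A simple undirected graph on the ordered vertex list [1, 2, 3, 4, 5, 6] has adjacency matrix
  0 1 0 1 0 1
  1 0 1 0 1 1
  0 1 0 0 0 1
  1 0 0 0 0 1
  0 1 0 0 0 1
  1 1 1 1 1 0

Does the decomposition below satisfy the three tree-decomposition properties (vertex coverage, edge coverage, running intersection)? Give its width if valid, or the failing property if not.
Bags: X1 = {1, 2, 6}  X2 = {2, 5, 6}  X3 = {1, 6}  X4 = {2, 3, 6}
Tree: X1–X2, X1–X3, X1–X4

No — vertex 4 appears in no bag.

A tree decomposition must satisfy three properties: every vertex lies in some bag; for every edge, both endpoints lie together in some bag; and for every vertex, the bags containing it form a connected subtree. Here vertex 4 appears in no bag, so the decomposition is invalid.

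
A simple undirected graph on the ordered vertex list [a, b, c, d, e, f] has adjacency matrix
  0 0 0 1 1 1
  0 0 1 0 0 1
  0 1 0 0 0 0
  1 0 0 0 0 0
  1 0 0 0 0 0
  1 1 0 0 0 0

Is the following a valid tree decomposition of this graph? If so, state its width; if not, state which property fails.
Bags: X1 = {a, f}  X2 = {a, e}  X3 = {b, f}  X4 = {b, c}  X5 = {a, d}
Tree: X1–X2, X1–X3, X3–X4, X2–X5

Vertex coverage: the bags together contain {a, b, c, d, e, f}, the full vertex set. Edge coverage: each edge of G has both endpoints in at least one bag. Running intersection: for every vertex, the bags containing it form a connected subtree. All three properties hold, so this is a valid tree decomposition of width max|bag| − 1 = 1, and hence tw(G) ≤ 1.

Yes; width 1.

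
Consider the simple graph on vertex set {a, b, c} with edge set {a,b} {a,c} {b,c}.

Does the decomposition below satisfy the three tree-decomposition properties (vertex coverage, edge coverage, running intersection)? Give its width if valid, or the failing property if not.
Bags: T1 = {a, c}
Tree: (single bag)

No — vertex b appears in no bag.

A tree decomposition must satisfy three properties: every vertex lies in some bag; for every edge, both endpoints lie together in some bag; and for every vertex, the bags containing it form a connected subtree. Here vertex b appears in no bag, so the decomposition is invalid.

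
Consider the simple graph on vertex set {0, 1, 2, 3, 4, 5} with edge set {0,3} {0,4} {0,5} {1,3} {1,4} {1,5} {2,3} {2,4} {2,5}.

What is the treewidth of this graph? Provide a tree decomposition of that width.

Treewidth 3.
One optimal decomposition is:
Bags: B1 = {1, 3, 4, 5}  B2 = {2, 3, 4, 5}  B3 = {0, 3, 4, 5}
Tree: B1–B2, B2–B3

The largest bag has 4 vertices, giving width 3; this decomposition certifies tw(G) ≤ 3. For the lower bound: the 4 vertex sets {1,3}, {2,5}, {4}, {0} are disjoint, each induces a connected subgraph, and every pair is joined by at least one edge of G. Contracting each set to a single vertex therefore yields K_{4} as a minor, and since treewidth is minor-monotone, tw(G) ≥ tw(K_{4}) = 3. Combining the bounds, tw(G) = 3.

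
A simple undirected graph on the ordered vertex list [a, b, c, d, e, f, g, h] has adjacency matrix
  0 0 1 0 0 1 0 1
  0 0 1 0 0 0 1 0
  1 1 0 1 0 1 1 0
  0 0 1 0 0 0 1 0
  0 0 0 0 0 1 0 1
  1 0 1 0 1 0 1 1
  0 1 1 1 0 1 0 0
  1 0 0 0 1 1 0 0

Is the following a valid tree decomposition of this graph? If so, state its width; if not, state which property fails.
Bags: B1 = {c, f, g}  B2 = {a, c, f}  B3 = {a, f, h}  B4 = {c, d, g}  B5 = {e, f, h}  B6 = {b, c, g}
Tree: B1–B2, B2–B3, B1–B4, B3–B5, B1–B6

Yes; width 2.

Vertex coverage: the bags together contain {a, b, c, d, e, f, g, h}, the full vertex set. Edge coverage: each edge of G has both endpoints in at least one bag. Running intersection: for every vertex, the bags containing it form a connected subtree. All three properties hold, so this is a valid tree decomposition of width max|bag| − 1 = 2, and hence tw(G) ≤ 2.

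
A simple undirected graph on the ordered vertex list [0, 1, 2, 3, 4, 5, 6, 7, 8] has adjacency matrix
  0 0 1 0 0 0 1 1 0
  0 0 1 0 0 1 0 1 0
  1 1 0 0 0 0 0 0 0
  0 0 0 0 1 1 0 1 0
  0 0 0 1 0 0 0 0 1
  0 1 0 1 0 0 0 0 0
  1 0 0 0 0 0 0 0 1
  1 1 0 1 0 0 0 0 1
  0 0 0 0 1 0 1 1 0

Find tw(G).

A width-3 tree decomposition is:
Bags: B1 = {3, 4, 5, 8}  B2 = {3, 5, 7, 8}  B3 = {1, 5, 7, 8}  B4 = {1, 6, 7, 8}  B5 = {0, 1, 6, 7}  B6 = {0, 1, 2, 6}
Tree: B1–B2, B2–B3, B3–B4, B4–B5, B5–B6
Every bag has size at most 4, so the width is 4 − 1 = 3 and tw(G) ≤ 3. For the lower bound: the 4 vertex sets {3,4,5}, {8}, {7}, {0,1,2,6} are disjoint, each induces a connected subgraph, and every pair is joined by at least one edge of G. Contracting each set to a single vertex therefore yields K_{4} as a minor, and since treewidth is minor-monotone, tw(G) ≥ tw(K_{4}) = 3. The upper and lower bounds meet at 3, so that is the treewidth.

3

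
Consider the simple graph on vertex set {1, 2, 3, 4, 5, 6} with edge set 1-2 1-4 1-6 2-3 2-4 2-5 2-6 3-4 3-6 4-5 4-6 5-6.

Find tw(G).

A width-3 tree decomposition is:
Bags: B1 = {2, 3, 4, 6}  B2 = {2, 4, 5, 6}  B3 = {1, 2, 4, 6}
Tree: B1–B2, B1–B3
The largest bag has 4 vertices, giving width 3; this decomposition certifies tw(G) ≤ 3. For the lower bound, the 4 vertices {1, 2, 4, 6} are pairwise adjacent, and any tree decomposition puts a clique entirely inside one bag — forcing width ≥ 3. Hence tw(G) = 3 exactly.

3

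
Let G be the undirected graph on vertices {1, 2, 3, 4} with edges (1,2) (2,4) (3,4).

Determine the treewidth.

A width-1 tree decomposition is:
Bags: B1 = {3, 4}  B2 = {2, 4}  B3 = {1, 2}
Tree: B1–B2, B2–B3
Every bag has size at most 2, so the width is 2 − 1 = 1 and tw(G) ≤ 1. Any graph with an edge has treewidth ≥ 1, and G has the edge 4–3. Hence tw(G) = 1 exactly.

1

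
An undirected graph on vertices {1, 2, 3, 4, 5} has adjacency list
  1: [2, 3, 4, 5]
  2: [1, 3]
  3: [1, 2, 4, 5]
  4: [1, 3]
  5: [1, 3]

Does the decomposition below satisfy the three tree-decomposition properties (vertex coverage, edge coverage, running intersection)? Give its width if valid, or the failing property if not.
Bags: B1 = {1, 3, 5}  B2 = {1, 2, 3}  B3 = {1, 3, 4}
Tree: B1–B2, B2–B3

Checking the three conditions: (i) the bags cover all of {1, 2, 3, 4, 5}; (ii) for each edge, some bag contains both endpoints; (iii) the bags containing any fixed vertex form a subtree. All hold, so the decomposition is valid with width 3 − 1 = 2.

Yes; width 2.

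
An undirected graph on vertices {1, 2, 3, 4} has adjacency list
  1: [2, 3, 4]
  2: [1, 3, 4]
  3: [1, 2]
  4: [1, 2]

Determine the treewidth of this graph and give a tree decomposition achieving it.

Every bag has size at most 3, so the width is 3 − 1 = 2 and tw(G) ≤ 2. On the other hand G contains the 3-clique {1, 2, 3}. A clique must lie in a single bag of any decomposition, so no decomposition can have width below 2. Combining the bounds, tw(G) = 2.

Treewidth 2.
One optimal decomposition is:
Bags: B1 = {1, 2, 3}  B2 = {1, 2, 4}
Tree: B1–B2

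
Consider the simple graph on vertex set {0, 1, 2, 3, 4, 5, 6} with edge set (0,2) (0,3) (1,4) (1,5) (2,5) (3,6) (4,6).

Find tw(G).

A width-2 tree decomposition is:
Bags: B1 = {1, 2, 5}  B2 = {1, 2, 4}  B3 = {2, 4, 6}  B4 = {2, 3, 6}  B5 = {0, 2, 3}
Tree: B1–B2, B2–B3, B3–B4, B4–B5
Every bag has size at most 3, so the width is 3 − 1 = 2 and tw(G) ≤ 2. The edges 2–5–1–4–6–3–0–2 form a cycle, so G is not a tree and its treewidth is at least 2. Combining the bounds, tw(G) = 2.

2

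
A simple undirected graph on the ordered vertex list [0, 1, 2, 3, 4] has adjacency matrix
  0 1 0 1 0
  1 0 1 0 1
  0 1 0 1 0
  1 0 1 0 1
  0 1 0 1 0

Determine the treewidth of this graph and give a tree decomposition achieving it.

Every bag has size at most 3, so the width is 3 − 1 = 2 and tw(G) ≤ 2. For the lower bound, G contains the cycle 0–1–4–3–0, so G is not a forest; only forests have treewidth ≤ 1, hence tw(G) ≥ 2. The upper and lower bounds meet at 2, so that is the treewidth.

Treewidth 2.
Bags: B1 = {0, 1, 3}  B2 = {1, 3, 4}  B3 = {1, 2, 3}
Tree: B1–B2, B2–B3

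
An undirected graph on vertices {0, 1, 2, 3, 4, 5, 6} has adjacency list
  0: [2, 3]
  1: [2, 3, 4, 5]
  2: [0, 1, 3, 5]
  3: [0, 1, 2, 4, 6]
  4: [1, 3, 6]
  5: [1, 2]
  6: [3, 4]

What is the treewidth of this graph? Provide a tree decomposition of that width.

Treewidth 2.
One such decomposition:
Bags: B1 = {1, 2, 3}  B2 = {1, 3, 4}  B3 = {1, 2, 5}  B4 = {0, 2, 3}  B5 = {3, 4, 6}
Tree: B1–B2, B1–B3, B1–B4, B2–B5

The largest bag has 3 vertices, giving width 2; this decomposition certifies tw(G) ≤ 2. For the lower bound, the 3 vertices {0, 2, 3} are pairwise adjacent, and any tree decomposition puts a clique entirely inside one bag — forcing width ≥ 2. Combining the bounds, tw(G) = 2.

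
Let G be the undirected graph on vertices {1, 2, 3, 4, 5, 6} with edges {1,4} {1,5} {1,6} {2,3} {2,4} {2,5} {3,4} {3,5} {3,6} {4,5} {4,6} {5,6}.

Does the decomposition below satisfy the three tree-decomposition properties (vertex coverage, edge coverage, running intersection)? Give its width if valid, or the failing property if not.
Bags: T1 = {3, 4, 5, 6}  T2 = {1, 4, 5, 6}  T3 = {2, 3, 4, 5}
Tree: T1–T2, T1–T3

Checking the three conditions: (i) the bags cover all of {1, 2, 3, 4, 5, 6}; (ii) for each edge, some bag contains both endpoints; (iii) the bags containing any fixed vertex form a subtree. All hold, so the decomposition is valid with width 4 − 1 = 3.

Yes; width 3.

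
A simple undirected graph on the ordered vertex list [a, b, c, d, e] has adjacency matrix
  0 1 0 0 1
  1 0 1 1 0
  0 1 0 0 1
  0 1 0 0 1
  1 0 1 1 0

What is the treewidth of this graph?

A width-2 tree decomposition is:
Bags: B1 = {b, c, e}  B2 = {b, d, e}  B3 = {a, b, e}
Tree: B1–B2, B2–B3
Each bag holds 3 vertices, so the decomposition has width 2, which upper-bounds the treewidth. For the lower bound, G contains the cycle c–e–d–b–c, so G is not a forest; only forests have treewidth ≤ 1, hence tw(G) ≥ 2. Therefore the treewidth is 2.

2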